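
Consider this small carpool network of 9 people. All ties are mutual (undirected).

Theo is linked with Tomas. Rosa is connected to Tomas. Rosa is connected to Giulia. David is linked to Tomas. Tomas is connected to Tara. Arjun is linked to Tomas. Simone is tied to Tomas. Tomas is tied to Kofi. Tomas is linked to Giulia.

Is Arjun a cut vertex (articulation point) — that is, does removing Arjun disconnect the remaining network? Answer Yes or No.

No

Even without Arjun, every remaining node can still reach every other (the residual graph is connected), so Arjun is not a cut vertex.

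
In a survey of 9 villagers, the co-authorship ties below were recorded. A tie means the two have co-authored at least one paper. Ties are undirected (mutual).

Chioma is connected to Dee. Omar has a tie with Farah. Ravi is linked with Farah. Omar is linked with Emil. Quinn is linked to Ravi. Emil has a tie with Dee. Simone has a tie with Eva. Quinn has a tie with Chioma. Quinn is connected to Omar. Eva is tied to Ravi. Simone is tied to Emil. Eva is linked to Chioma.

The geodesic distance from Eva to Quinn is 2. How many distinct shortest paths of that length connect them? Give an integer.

The shortest distance is 2. The length-2 paths are: Eva–Chioma–Quinn; Eva–Ravi–Quinn.
That gives 2 distinct shortest paths.

2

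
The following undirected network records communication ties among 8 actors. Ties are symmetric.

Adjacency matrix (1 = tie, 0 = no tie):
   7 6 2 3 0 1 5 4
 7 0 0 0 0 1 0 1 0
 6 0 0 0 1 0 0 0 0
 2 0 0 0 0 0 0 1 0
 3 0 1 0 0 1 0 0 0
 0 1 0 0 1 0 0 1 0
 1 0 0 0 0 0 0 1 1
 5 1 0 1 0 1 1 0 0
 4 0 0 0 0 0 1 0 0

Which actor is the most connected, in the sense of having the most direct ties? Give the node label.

5

Degrees — 0:3, 1:2, 2:1, 3:2, 4:1, 5:4, 6:1, 7:2.
The maximum is 4, attained only by 5.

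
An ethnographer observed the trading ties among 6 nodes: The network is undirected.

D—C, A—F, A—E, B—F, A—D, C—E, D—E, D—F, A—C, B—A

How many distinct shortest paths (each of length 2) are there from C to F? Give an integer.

The shortest distance is 2. The length-2 paths are: C–D–F; C–A–F.
That gives 2 distinct shortest paths.

2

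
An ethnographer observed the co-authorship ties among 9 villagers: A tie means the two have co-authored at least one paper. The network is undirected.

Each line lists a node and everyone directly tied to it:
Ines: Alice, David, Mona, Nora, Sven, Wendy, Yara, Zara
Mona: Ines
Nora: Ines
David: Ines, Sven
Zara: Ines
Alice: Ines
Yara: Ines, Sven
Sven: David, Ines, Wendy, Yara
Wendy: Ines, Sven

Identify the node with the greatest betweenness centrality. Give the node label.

Ines

Unnormalized betweenness of each node: Alice:0, David:0, Ines:47/2, Mona:0, Nora:0, Sven:3/2, Wendy:0, Yara:0, Zara:0.
Ines has the largest value, 47/2, making it the main broker — the node through which the most shortest paths run.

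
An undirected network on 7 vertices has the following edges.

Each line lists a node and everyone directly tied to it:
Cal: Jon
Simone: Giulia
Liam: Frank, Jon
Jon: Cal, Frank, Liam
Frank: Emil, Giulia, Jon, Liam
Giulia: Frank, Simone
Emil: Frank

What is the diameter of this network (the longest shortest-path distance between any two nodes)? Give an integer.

4

Eccentricity of each node (its greatest distance to any other): Cal:4, Emil:3, Frank:2, Giulia:3, Jon:3, Liam:3, Simone:4.
The maximum eccentricity is 4, realized for instance by the pair Cal–Simone via Cal – Jon – Frank – Giulia – Simone. So the diameter is 4.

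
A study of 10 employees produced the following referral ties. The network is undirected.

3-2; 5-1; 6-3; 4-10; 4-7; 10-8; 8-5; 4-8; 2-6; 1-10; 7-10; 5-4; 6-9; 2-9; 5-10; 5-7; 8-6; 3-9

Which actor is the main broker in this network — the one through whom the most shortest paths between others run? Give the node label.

8

Unnormalized betweenness of each node: 1:0, 2:0, 3:0, 4:5/3, 5:31/6, 6:18, 7:0, 8:20, 9:0, 10:31/6.
8 has the largest value, 20, making it the main broker — the node through which the most shortest paths run.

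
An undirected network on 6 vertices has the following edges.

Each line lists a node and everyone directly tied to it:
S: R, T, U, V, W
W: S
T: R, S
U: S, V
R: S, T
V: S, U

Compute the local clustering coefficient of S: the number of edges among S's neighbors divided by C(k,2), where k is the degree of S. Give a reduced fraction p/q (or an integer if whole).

S's neighbors: R, T, U, V, and W (k = 5).
Possible neighbor pairs: C(5,2) = 10. Edges among them: R–T, U–V → e = 2.
Clustering(S) = 2/10 = 1/5.

1/5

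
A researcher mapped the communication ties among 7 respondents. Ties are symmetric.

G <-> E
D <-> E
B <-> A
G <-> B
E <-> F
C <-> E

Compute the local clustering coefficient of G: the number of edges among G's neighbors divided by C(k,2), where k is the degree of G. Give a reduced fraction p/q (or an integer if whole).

0

G's neighbors: B and E (k = 2).
Possible neighbor pairs: C(2,2) = 1. Edges among them: none → e = 0.
Clustering(G) = 0/1.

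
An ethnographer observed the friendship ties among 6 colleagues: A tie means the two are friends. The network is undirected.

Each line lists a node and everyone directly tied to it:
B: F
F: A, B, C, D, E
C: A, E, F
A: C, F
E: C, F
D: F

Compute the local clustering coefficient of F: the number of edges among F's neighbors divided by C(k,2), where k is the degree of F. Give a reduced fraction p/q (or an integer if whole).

1/5

F's neighbors: A, B, C, D, and E (k = 5).
Possible neighbor pairs: C(5,2) = 10. Edges among them: A–C, C–E → e = 2.
Clustering(F) = 2/10 = 1/5.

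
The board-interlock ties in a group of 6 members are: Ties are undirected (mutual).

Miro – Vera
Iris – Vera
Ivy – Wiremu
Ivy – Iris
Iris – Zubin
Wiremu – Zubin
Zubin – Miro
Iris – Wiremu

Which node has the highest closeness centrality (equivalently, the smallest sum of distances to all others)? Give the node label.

Iris

Farness (sum of distances to all others) for each node — Iris:6, Ivy:9, Miro:9, Vera:8, Wiremu:7, Zubin:7.
The smallest farness is 6, for Iris, so Iris has the highest closeness.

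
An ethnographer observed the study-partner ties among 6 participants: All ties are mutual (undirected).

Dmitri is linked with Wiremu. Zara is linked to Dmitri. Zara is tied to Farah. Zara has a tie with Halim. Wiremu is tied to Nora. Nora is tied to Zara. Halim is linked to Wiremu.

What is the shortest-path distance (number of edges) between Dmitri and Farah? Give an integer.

2

One shortest route is Dmitri – Zara – Farah, which uses 2 edges, and Dmitri and Farah are not directly tied, so nothing shorter exists. So d(Dmitri,Farah) = 2.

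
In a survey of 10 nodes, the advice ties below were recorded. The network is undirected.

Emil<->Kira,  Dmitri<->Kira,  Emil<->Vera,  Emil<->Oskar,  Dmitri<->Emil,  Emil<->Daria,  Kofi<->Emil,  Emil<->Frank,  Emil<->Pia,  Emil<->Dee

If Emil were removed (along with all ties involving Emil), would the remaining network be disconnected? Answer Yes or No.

Yes

Removing Emil leaves {Dmitri and Kira} with no path to {Daria}, so the network splits into 8 components. Emil is a cut vertex.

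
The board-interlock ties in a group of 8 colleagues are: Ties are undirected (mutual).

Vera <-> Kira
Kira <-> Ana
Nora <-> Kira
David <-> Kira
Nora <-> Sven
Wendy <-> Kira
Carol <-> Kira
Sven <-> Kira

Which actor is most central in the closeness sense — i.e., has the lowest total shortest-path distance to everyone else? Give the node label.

Kira

Farness (sum of distances to all others) for each node — Ana:13, Carol:13, David:13, Kira:7, Nora:12, Sven:12, Vera:13, Wendy:13.
The smallest farness is 7, for Kira, so Kira has the highest closeness.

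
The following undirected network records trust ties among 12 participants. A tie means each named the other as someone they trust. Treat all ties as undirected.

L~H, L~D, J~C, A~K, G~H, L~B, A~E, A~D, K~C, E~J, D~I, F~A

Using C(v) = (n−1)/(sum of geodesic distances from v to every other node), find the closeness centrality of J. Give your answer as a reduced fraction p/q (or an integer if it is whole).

11/36

Distances from J: A:2, B:5, C:1, D:3, E:1, F:3, G:6, H:5, I:4, K:2, L:4. Sum = 36.
n = 12, so closeness = 11/36.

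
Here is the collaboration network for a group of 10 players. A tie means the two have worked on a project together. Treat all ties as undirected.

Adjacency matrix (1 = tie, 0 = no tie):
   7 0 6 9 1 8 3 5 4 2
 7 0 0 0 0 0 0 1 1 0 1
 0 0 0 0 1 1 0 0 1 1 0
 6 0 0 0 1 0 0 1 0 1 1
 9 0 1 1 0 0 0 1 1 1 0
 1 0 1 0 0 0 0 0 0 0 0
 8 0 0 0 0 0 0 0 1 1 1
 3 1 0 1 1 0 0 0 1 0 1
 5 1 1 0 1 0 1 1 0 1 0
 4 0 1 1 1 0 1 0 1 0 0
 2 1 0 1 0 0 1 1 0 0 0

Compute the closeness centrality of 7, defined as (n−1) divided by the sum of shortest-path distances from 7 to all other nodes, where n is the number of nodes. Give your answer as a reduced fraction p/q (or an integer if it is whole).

Distances from 7: 0:2, 1:3, 2:1, 3:1, 4:2, 5:1, 6:2, 8:2, 9:2. Sum = 16.
n = 10, so closeness = 9/16.

9/16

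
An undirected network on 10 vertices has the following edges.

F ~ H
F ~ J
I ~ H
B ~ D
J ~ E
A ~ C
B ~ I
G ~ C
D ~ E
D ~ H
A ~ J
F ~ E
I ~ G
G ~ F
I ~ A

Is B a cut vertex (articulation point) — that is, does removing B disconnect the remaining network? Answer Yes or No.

No

Even without B, every remaining node can still reach every other (the residual graph is connected), so B is not a cut vertex.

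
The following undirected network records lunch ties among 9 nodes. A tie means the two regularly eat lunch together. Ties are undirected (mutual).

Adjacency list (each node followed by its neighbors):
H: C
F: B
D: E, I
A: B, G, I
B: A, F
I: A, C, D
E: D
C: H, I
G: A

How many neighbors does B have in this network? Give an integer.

2

B is directly tied to A and F. That is 2 neighbors, so the degree of B is 2.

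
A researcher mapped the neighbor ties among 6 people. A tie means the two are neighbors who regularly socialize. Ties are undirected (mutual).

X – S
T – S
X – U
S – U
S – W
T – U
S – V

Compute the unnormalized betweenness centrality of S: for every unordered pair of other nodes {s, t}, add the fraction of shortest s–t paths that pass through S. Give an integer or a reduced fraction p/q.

15/2

Pairs whose geodesics pass through S — W–X: 1; W–V: 1; W–T: 1; W–U: 1; X–V: 1; X–T: 1/2; V–T: 1; V–U: 1.
All other pairs contribute 0.
Summing the contributions gives betweenness(S) = 15/2.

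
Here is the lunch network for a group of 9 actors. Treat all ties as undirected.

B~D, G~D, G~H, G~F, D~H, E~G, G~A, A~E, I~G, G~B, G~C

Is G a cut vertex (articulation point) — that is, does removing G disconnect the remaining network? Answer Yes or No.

Yes

Removing G leaves {I} with no path to {C}, so the network splits into 5 components. G is a cut vertex.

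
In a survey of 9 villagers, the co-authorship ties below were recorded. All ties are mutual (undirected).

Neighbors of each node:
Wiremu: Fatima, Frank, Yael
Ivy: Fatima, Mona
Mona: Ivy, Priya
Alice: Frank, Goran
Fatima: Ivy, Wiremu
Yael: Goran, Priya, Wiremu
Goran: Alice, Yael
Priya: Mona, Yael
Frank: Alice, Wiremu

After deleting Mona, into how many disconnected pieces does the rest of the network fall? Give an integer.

Mona's neighbors (Ivy and Priya) remain reachable from one another through other ties, so the rest of the network stays in one piece.

1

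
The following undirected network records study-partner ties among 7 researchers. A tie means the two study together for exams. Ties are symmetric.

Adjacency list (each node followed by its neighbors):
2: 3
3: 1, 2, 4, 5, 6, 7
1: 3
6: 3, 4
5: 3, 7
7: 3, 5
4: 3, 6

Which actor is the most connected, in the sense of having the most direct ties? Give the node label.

3

Degrees — 1:1, 2:1, 3:6, 4:2, 5:2, 6:2, 7:2.
The maximum is 6, attained only by 3.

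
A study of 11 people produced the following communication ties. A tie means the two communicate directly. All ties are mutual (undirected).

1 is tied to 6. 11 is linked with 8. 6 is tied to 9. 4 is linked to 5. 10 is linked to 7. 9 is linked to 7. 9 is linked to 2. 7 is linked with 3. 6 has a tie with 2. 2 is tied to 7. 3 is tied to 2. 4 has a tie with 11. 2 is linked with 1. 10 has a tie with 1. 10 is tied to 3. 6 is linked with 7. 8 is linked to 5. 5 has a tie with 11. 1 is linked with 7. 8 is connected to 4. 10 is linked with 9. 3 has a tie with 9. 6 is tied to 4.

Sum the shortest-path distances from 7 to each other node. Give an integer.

17

Distances from 7: 1:1, 2:1, 3:1, 4:2, 5:3, 6:1, 8:3, 9:1, 10:1, 11:3.
Sum = 1 + 1 + 1 + 2 + 3 + 1 + 3 + 1 + 1 + 3 = 17.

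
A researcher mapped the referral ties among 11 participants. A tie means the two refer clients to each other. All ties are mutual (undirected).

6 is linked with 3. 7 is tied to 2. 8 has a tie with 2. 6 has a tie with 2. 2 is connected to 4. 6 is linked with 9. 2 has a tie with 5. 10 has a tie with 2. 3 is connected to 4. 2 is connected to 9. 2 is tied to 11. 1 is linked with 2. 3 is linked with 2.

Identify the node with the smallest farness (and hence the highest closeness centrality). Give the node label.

2

Farness (sum of distances to all others) for each node — 1:19, 2:10, 3:17, 4:18, 5:19, 6:17, 7:19, 8:19, 9:18, 10:19, 11:19.
The smallest farness is 10, for 2, so 2 has the highest closeness.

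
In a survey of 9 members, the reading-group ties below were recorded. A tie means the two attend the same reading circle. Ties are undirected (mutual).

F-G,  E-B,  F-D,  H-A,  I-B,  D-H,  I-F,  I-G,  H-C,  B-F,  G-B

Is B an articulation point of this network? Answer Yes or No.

Yes

Removing B leaves {A, C, D, F, G, H, and I} with no path to {E}, so the network splits into 2 components. B is a cut vertex.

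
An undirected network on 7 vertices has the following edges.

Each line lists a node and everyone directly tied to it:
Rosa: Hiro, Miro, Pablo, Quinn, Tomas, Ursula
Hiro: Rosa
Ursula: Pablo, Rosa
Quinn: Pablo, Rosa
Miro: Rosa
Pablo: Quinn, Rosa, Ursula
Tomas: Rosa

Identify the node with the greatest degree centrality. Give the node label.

Degrees — Hiro:1, Miro:1, Pablo:3, Quinn:2, Rosa:6, Tomas:1, Ursula:2.
The maximum is 6, attained only by Rosa.

Rosa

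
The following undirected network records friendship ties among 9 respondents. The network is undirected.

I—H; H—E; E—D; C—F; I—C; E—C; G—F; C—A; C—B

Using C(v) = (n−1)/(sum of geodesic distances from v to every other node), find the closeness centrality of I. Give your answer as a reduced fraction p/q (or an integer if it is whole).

1/2

Distances from I: A:2, B:2, C:1, D:3, E:2, F:2, G:3, H:1. Sum = 16.
n = 9, so closeness = 8/16 = 1/2.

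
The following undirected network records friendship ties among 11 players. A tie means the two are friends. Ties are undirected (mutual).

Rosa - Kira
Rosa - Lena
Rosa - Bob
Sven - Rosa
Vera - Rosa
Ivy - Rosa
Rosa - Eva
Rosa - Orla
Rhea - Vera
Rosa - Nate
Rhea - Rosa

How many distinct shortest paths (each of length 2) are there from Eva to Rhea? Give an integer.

1

The shortest distance is 2, and the only length-2 path is Eva–Rosa–Rhea. So there is exactly 1 shortest path.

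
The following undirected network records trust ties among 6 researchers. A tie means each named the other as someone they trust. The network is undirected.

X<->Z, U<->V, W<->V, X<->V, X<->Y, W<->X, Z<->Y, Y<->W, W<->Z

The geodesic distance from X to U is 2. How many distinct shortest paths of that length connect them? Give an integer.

1

The shortest distance is 2, and the only length-2 path is X–V–U. So there is exactly 1 shortest path.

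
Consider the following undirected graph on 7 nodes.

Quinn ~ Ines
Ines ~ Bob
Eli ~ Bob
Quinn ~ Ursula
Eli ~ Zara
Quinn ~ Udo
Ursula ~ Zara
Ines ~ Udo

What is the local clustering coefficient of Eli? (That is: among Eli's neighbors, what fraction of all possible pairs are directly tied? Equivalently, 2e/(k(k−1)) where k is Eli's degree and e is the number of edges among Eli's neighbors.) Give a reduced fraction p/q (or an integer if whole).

Eli's neighbors: Bob and Zara (k = 2).
Possible neighbor pairs: C(2,2) = 1. Edges among them: none → e = 0.
Clustering(Eli) = 0/1.

0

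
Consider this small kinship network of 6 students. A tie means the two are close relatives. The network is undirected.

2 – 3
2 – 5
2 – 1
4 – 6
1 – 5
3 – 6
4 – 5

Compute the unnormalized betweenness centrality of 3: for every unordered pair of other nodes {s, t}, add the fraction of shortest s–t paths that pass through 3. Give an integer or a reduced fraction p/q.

Pairs whose geodesics pass through 3 — 1–6: 1/2; 2–6: 1.
All other pairs contribute 0.
Summing the contributions gives betweenness(3) = 3/2.

3/2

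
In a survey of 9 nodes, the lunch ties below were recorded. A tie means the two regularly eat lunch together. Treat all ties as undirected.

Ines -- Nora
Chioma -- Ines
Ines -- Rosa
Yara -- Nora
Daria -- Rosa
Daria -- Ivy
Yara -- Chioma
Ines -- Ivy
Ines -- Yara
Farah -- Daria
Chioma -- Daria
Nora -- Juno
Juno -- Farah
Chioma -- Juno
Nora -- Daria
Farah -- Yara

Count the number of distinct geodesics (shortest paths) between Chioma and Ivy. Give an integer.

2

The shortest distance is 2. The length-2 paths are: Chioma–Daria–Ivy; Chioma–Ines–Ivy.
That gives 2 distinct shortest paths.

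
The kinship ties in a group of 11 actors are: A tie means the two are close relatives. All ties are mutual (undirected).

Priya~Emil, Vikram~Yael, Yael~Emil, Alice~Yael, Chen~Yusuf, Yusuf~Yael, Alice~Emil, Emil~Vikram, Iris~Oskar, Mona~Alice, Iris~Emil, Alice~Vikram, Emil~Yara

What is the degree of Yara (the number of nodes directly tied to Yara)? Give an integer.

Yara is directly tied to Emil. That is 1 neighbor, so the degree of Yara is 1.

1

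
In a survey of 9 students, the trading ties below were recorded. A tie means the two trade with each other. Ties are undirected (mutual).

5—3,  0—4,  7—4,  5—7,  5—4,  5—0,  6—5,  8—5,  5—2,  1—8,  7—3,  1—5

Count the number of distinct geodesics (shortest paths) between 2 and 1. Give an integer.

1

The shortest distance is 2, and the only length-2 path is 2–5–1. So there is exactly 1 shortest path.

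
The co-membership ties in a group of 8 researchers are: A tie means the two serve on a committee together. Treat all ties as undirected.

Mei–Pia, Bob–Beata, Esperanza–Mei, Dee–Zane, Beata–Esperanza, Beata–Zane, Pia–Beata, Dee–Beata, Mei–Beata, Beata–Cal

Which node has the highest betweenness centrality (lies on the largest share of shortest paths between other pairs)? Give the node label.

Beata

Unnormalized betweenness of each node: Beata:35/2, Bob:0, Cal:0, Dee:0, Esperanza:0, Mei:1/2, Pia:0, Zane:0.
Beata has the largest value, 35/2, making it the main broker — the node through which the most shortest paths run.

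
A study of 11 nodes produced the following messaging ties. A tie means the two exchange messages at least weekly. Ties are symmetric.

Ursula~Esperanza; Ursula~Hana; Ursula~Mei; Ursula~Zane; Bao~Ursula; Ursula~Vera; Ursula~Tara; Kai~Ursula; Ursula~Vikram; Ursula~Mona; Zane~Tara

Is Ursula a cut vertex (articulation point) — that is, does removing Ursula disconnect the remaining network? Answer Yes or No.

Removing Ursula leaves {Tara and Zane} with no path to {Vera}, so the network splits into 9 components. Ursula is a cut vertex.

Yes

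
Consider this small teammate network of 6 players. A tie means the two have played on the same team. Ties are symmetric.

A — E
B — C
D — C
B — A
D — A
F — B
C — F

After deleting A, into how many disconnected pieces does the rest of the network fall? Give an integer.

2

Without A, the remaining ties split the others into: {B, C, D, F}; {E}.
That's 2 separate components.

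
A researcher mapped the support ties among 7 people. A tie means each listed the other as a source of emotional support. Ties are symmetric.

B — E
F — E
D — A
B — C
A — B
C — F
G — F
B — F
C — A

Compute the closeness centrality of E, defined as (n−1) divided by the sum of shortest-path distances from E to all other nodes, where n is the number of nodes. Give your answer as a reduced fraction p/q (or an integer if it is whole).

Distances from E: A:2, B:1, C:2, D:3, F:1, G:2. Sum = 11.
n = 7, so closeness = 6/11.

6/11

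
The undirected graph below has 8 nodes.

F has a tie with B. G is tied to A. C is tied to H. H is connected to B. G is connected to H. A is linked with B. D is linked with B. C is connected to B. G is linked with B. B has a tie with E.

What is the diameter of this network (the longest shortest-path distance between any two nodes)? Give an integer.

Eccentricity of each node (its greatest distance to any other): A:2, B:1, C:2, D:2, E:2, F:2, G:2, H:2.
The maximum eccentricity is 2, realized for instance by the pair H–D via H – B – D. So the diameter is 2.

2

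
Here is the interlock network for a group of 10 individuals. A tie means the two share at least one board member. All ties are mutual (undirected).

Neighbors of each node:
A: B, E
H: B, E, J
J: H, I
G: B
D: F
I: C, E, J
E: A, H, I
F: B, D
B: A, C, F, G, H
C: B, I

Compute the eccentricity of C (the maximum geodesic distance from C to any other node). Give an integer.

Distances from C: A:2, B:1, D:3, E:2, F:2, G:2, H:2, I:1, J:2.
The largest is 3 (to D), so the eccentricity of C is 3.

3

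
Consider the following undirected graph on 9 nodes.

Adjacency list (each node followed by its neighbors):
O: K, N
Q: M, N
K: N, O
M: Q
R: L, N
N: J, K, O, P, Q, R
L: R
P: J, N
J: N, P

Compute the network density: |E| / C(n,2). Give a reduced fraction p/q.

There are 10 edges and 9 nodes, so the maximum possible is C(9,2) = 36.
Density = 10/36 = 5/18.

5/18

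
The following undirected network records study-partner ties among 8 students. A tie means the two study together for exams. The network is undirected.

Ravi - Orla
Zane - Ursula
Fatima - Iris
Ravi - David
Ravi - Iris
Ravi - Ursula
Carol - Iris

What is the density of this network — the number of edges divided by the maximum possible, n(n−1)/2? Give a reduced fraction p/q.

There are 7 edges and 8 nodes, so the maximum possible is C(8,2) = 28.
Density = 7/28 = 1/4.

1/4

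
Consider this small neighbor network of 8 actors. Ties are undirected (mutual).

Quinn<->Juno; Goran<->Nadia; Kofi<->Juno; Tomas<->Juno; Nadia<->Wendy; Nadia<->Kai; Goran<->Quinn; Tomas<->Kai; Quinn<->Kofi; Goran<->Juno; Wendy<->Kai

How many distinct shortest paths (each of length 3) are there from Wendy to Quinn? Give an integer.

The shortest distance is 3, and the only length-3 path is Wendy–Nadia–Goran–Quinn. So there is exactly 1 shortest path.

1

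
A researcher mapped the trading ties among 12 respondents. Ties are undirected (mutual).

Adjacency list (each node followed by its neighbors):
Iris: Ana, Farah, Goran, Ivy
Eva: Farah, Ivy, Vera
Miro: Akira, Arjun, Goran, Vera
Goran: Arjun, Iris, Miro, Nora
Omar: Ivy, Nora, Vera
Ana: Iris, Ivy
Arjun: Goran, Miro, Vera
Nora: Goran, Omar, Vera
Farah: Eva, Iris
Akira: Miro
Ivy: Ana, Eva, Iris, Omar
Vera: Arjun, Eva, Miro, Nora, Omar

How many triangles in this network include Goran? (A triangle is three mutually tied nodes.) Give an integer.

Goran's neighbors: Arjun, Iris, Miro, and Nora.
Neighbor pairs that are themselves tied: Goran–Arjun–Miro. Each forms one triangle with Goran, for 1 in total.

1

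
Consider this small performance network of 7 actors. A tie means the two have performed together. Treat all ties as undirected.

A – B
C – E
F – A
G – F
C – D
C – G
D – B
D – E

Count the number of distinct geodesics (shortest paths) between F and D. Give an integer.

The shortest distance is 3. The length-3 paths are: F–G–C–D; F–A–B–D.
That gives 2 distinct shortest paths.

2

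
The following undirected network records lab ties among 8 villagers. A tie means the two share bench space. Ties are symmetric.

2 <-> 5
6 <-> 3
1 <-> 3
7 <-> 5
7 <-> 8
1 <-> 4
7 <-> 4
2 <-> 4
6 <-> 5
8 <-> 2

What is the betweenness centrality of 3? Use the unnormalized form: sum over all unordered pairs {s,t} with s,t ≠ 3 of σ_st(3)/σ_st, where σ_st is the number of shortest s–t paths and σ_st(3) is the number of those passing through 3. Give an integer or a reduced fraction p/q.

5/3

Pairs whose geodesics pass through 3 — 5–1: 1/3; 6–1: 1; 6–4: 1/3.
All other pairs contribute 0.
Summing the contributions gives betweenness(3) = 5/3.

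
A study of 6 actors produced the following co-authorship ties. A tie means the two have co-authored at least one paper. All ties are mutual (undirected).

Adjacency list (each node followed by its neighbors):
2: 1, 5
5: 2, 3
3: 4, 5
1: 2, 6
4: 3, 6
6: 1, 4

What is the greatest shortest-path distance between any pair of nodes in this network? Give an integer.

Eccentricity of each node (its greatest distance to any other): 1:3, 2:3, 3:3, 4:3, 5:3, 6:3.
The maximum eccentricity is 3, realized for instance by the pair 6–5 via 6 – 4 – 3 – 5. So the diameter is 3.

3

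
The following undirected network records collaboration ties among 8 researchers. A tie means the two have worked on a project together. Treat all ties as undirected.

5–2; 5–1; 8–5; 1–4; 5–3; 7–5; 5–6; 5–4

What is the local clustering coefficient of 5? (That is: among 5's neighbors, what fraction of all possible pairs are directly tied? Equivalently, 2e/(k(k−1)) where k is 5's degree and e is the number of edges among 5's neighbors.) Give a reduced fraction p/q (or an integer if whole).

1/21

5's neighbors: 1, 2, 3, 4, 6, 7, and 8 (k = 7).
Possible neighbor pairs: C(7,2) = 21. Edges among them: 1–4 → e = 1.
Clustering(5) = 1/21.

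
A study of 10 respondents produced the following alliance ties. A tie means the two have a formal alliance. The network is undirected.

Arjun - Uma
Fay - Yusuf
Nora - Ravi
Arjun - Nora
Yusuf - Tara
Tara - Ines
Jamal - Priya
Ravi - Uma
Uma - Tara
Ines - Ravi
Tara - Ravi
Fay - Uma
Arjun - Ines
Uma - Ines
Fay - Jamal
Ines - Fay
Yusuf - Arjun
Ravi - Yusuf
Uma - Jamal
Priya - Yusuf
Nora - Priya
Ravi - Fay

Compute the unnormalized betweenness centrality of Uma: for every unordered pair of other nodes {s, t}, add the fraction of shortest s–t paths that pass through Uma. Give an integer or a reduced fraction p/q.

Pairs whose geodesics pass through Uma — Ines–Jamal: 1/2; Ines–Priya: 1/8; Arjun–Jamal: 1; Arjun–Ravi: 1/4; Arjun–Fay: 1/3; Arjun–Tara: 1/3; Jamal–Ravi: 1/2; Jamal–Tara: 1; Fay–Tara: 1/4.
All other pairs contribute 0.
Summing the contributions gives betweenness(Uma) = 103/24.

103/24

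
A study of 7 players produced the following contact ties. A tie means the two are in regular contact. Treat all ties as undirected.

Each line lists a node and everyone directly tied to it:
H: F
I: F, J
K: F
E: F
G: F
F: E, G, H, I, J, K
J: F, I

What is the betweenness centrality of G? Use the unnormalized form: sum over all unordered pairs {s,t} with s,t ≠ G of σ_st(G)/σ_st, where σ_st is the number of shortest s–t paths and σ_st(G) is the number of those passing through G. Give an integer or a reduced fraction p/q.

No shortest path between any pair of other nodes passes through G.
Summing the contributions gives betweenness(G) = 0.

0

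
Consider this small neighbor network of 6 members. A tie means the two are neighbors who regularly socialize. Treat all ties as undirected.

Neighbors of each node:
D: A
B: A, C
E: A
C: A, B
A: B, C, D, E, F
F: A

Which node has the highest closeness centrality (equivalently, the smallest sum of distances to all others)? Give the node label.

Farness (sum of distances to all others) for each node — A:5, B:8, C:8, D:9, E:9, F:9.
The smallest farness is 5, for A, so A has the highest closeness.

A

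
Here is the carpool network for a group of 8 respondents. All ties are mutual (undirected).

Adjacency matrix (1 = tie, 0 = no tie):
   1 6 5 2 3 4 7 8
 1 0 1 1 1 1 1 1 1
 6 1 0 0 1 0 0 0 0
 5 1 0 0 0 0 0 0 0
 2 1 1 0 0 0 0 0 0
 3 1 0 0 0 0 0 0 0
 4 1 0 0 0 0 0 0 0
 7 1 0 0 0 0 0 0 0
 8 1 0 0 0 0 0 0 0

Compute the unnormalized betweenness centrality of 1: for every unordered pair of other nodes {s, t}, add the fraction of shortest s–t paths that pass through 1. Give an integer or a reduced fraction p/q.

Pairs whose geodesics pass through 1 — 6–5: 1; 6–3: 1; 6–4: 1; 6–7: 1; 6–8: 1; 5–2: 1; 5–3: 1; 5–4: 1; 5–7: 1; 5–8: 1; 2–3: 1; 2–4: 1; 2–7: 1; 2–8: 1 … (+6 more pairs).
All other pairs contribute 0.
Summing the contributions gives betweenness(1) = 20.

20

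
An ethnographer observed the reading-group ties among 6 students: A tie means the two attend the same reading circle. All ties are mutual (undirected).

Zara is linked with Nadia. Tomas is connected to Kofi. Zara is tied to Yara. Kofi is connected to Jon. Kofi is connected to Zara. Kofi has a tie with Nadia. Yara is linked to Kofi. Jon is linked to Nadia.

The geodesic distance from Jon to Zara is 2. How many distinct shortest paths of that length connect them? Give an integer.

2

The shortest distance is 2. The length-2 paths are: Jon–Kofi–Zara; Jon–Nadia–Zara.
That gives 2 distinct shortest paths.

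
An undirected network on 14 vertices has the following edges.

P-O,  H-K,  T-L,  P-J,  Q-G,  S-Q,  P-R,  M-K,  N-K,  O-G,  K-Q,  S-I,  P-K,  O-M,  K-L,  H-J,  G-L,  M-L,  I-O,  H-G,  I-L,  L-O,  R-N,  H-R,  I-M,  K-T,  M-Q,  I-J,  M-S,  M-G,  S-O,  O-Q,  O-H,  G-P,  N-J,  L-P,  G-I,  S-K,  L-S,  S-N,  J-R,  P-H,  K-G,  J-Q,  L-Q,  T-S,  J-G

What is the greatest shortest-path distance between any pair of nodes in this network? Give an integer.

Eccentricity of each node (its greatest distance to any other): G:2, H:2, I:2, J:3, K:2, L:2, M:3, N:2, O:2, P:2, Q:2, R:3, S:2, T:3.
The maximum eccentricity is 3, realized for instance by the pair J–T via J – P – K – T. So the diameter is 3.

3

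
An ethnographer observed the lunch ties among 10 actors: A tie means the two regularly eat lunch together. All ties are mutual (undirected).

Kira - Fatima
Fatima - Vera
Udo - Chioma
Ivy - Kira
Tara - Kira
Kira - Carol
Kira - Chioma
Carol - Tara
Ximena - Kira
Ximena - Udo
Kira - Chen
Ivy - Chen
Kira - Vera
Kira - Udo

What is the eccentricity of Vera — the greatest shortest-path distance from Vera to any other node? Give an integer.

2

Distances from Vera: Carol:2, Chen:2, Chioma:2, Fatima:1, Ivy:2, Kira:1, Tara:2, Udo:2, Ximena:2.
The largest is 2 (to Ivy, Carol, Udo, Chen, Chioma, Ximena, and Tara), so the eccentricity of Vera is 2.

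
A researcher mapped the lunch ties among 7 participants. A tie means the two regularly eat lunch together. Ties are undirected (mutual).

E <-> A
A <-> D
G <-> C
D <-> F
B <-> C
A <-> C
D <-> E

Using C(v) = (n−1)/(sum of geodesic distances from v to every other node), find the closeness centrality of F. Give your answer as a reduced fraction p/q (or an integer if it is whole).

Distances from F: A:2, B:4, C:3, D:1, E:2, G:4. Sum = 16.
n = 7, so closeness = 6/16 = 3/8.

3/8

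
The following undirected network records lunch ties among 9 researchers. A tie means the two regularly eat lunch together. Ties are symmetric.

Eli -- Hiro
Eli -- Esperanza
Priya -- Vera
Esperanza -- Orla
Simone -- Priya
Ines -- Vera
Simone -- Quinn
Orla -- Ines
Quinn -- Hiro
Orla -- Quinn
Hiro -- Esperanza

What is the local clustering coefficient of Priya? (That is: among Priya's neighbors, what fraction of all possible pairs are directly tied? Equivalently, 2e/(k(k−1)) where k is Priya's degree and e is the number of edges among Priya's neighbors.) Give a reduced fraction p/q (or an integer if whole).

0

Priya's neighbors: Simone and Vera (k = 2).
Possible neighbor pairs: C(2,2) = 1. Edges among them: none → e = 0.
Clustering(Priya) = 0/1.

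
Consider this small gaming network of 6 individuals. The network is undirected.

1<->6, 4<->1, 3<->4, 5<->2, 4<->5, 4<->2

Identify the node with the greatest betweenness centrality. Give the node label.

Unnormalized betweenness of each node: 1:4, 2:0, 3:0, 4:8, 5:0, 6:0.
4 has the largest value, 8, making it the main broker — the node through which the most shortest paths run.

4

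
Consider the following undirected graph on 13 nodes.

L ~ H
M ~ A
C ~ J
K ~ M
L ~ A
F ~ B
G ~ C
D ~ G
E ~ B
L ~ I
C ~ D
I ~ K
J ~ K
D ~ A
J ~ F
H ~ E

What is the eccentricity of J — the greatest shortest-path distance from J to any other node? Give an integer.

4

Distances from J: A:3, B:2, C:1, D:2, E:3, F:1, G:2, H:4, I:2, K:1, L:3, M:2.
The largest is 4 (to H), so the eccentricity of J is 4.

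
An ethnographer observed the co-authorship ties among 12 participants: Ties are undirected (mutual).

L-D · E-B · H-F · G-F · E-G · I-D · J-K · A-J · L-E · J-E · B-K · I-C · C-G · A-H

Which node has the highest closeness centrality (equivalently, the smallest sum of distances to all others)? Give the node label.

E

Farness (sum of distances to all others) for each node — A:30, B:28, C:28, D:32, E:20, F:28, G:22, H:32, I:34, J:24, K:32, L:26.
The smallest farness is 20, for E, so E has the highest closeness.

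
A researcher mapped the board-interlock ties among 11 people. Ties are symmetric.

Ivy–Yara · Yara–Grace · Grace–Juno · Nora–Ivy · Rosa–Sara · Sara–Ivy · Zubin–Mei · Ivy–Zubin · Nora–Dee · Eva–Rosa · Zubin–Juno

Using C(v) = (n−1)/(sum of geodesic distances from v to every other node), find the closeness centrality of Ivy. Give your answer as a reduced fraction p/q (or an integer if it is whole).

10/17

Distances from Ivy: Dee:2, Eva:3, Grace:2, Juno:2, Mei:2, Nora:1, Rosa:2, Sara:1, Yara:1, Zubin:1. Sum = 17.
n = 11, so closeness = 10/17.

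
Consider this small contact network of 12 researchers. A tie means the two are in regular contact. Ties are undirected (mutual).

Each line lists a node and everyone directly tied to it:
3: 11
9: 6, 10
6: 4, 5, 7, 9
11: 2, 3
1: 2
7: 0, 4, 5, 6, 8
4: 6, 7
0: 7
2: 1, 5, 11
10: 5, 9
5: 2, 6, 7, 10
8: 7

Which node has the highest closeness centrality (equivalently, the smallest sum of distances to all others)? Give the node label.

Farness (sum of distances to all others) for each node — 0:31, 1:33, 2:23, 3:41, 4:29, 5:19, 6:22, 7:21, 8:31, 9:30, 10:27, 11:31.
The smallest farness is 19, for 5, so 5 has the highest closeness.

5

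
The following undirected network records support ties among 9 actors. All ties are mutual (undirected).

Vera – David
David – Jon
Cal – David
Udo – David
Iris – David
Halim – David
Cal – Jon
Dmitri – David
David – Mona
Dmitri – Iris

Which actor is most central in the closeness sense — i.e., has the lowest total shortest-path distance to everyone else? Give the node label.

Farness (sum of distances to all others) for each node — Cal:14, David:8, Dmitri:14, Halim:15, Iris:14, Jon:14, Mona:15, Udo:15, Vera:15.
The smallest farness is 8, for David, so David has the highest closeness.

David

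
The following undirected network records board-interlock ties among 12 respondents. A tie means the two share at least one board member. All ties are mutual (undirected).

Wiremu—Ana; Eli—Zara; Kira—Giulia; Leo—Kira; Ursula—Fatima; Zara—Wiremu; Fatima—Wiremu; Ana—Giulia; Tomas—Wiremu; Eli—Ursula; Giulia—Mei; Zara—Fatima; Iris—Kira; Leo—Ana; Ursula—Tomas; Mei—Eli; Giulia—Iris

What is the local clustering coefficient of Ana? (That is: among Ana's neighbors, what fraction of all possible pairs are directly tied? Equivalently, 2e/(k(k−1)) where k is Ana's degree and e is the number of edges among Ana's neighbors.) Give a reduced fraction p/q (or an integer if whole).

0

Ana's neighbors: Giulia, Leo, and Wiremu (k = 3).
Possible neighbor pairs: C(3,2) = 3. Edges among them: none → e = 0.
Clustering(Ana) = 0/3 = 0.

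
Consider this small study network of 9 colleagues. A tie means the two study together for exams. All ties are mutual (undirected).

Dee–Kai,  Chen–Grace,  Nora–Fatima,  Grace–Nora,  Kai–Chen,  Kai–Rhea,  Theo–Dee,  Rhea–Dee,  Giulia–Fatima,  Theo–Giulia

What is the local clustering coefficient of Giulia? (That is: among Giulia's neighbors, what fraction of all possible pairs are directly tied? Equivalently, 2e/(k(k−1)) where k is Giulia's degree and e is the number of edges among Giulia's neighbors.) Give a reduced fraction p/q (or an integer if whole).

0

Giulia's neighbors: Fatima and Theo (k = 2).
Possible neighbor pairs: C(2,2) = 1. Edges among them: none → e = 0.
Clustering(Giulia) = 0/1.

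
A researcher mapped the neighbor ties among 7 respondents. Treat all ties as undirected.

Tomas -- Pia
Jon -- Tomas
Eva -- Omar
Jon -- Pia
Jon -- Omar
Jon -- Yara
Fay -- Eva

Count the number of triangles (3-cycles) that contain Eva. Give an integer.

0

Eva's neighbors are Fay and Omar, but none of them are tied to each other, so no triangle contains Eva.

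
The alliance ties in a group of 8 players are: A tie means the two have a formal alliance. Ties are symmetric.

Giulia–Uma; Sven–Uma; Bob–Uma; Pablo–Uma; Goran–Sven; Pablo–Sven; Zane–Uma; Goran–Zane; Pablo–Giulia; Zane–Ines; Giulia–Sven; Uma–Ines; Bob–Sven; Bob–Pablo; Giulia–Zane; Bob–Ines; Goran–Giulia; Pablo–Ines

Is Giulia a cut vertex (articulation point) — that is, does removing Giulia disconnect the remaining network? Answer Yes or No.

Even without Giulia, every remaining node can still reach every other (the residual graph is connected), so Giulia is not a cut vertex.

No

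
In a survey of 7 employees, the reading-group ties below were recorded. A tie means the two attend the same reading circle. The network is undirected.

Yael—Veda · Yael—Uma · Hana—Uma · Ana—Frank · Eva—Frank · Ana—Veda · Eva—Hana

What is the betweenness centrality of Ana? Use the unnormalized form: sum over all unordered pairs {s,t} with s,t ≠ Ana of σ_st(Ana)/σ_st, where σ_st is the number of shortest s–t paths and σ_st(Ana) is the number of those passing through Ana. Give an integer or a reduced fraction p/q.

3

Pairs whose geodesics pass through Ana — Veda–Eva: 1; Veda–Frank: 1; Yael–Frank: 1.
All other pairs contribute 0.
Summing the contributions gives betweenness(Ana) = 3.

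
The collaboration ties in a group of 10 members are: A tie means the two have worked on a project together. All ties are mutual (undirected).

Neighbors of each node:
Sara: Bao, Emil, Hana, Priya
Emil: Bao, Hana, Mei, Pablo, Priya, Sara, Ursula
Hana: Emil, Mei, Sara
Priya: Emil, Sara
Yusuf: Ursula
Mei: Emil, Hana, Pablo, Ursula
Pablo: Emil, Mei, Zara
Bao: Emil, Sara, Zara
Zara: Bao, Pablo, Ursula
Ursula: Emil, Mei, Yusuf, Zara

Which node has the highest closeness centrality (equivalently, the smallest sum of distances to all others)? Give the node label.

Farness (sum of distances to all others) for each node — Bao:16, Emil:11, Hana:17, Mei:14, Pablo:16, Priya:18, Sara:15, Ursula:14, Yusuf:22, Zara:17.
The smallest farness is 11, for Emil, so Emil has the highest closeness.

Emil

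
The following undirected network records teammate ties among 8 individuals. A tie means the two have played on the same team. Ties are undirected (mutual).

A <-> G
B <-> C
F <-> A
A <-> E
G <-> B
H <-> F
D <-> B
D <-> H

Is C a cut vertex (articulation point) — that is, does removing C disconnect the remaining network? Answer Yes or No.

Even without C, every remaining node can still reach every other (the residual graph is connected), so C is not a cut vertex.

No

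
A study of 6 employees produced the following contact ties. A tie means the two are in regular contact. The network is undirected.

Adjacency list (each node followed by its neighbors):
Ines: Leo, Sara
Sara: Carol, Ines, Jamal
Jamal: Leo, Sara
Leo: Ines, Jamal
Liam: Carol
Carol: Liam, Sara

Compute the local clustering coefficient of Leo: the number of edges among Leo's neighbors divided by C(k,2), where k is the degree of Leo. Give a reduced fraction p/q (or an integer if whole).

Leo's neighbors: Ines and Jamal (k = 2).
Possible neighbor pairs: C(2,2) = 1. Edges among them: none → e = 0.
Clustering(Leo) = 0/1.

0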